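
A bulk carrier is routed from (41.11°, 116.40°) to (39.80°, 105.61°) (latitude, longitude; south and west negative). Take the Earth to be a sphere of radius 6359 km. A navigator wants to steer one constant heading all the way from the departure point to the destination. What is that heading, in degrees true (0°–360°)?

260.9°

Δψ = ln[tan(π/4+φ₂/2)/tan(π/4+φ₁/2)] = -0.0300
Δλ = -0.1883 rad (taken the short way round)
course = atan2(Δλ, Δψ) = 260.93°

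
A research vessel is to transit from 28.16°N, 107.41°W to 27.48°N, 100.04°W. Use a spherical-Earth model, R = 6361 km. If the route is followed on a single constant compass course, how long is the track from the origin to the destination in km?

Rhumb course C = atan2(Δλ, Δψ) with Δψ = ln[tan(π/4+φ₂/2)/tan(π/4+φ₁/2)] = -0.0134, Δλ = +0.1286 → C = 95.96°
d = R·|Δφ| / |cos C| = 6361·0.01187 / 0.10376 = 728 km

728 km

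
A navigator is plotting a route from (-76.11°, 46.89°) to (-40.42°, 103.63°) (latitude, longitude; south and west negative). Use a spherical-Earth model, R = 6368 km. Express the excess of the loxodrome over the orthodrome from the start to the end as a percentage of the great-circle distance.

3.1%

Great circle: σ = 0.7530 rad → d_gc = Rσ = 4794.9 km
Rhumb: Δφ = +0.6229, Δλ = +0.9903, Δψ = +1.3328, q = Δφ/Δψ = 0.4674 → d_rh = R√(Δφ²+q²Δλ²) = 4941.8 km
Excess = (4941.8 − 4794.9) / 4794.9 = 146.9 / 4794.9 = 3.06% ≈ 3.1%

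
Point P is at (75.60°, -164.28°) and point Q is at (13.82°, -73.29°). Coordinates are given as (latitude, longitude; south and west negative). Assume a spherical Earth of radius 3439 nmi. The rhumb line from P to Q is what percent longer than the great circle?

Great circle: σ = 1.3416 rad → d_gc = Rσ = 4613.8 nmi
Rhumb: Δφ = -1.0783, Δλ = +1.5881, Δψ = -1.8253, q = Δφ/Δψ = 0.5907 → d_rh = R√(Δφ²+q²Δλ²) = 4915.2 nmi
Excess = (4915.2 − 4613.8) / 4613.8 = 301.4 / 4613.8 = 6.53% ≈ 6.5%

6.5%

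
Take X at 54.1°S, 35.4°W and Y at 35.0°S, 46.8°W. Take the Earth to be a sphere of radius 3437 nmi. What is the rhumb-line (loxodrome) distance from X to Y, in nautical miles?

1242 nmi

Δψ = ln[tan(π/4+φ₂/2)/tan(π/4+φ₁/2)] = +0.4743;  Δφ = +0.3334 rad,  Δλ = -0.1990 rad
q = Δφ/Δψ = 0.7028
d = R·√(Δφ² + q²Δλ²) = 3437·0.36150 = 1242 nmi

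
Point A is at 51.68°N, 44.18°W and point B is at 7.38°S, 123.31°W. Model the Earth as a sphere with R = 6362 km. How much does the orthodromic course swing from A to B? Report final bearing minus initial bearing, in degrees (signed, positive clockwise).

Initial bearing θ₁ = atan2(sin Δλ cos φ₂, cos φ₁ sin φ₂ − sin φ₁ cos φ₂ cos Δλ) = 256.91°
Final bearing θ₂ = (initial bearing from the destination back to the start) + 180° = 217.52°
Δθ = θ₂ − θ₁ = -39.4°

-39.4°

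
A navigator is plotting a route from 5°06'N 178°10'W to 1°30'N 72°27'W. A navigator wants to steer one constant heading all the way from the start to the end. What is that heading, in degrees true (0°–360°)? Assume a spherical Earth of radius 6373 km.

Meridional parts: M(φ₁)=+0.0891, M(φ₂)=+0.0262 → ΔM = -0.0629;  Δλ = +1.8451 rad
tan C = Δλ / ΔM = -29.3122 → C = 91.95°

92.0°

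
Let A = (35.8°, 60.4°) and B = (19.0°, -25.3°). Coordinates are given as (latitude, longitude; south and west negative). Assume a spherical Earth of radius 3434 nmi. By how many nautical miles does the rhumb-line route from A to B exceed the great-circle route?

112 nmi

Great circle: cos σ = sin φ₁ sin φ₂ + cos φ₁ cos φ₂ cos Δλ,  σ = 1.3202 rad → d_gc = 4533.7 nmi
Rhumb line: Δψ = -0.3321, q = Δφ/Δψ = 0.8829, d_rh = R√(Δφ²+q²Δλ²) = 4645.4 nmi
Excess = 4645.4 − 4533.7 = 111.7 ≈ 112 nmi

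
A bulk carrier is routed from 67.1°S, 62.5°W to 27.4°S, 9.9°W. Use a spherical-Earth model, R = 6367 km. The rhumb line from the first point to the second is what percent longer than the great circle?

Great circle: σ = 0.8844 rad → d_gc = Rσ = 5630.9 km
Rhumb: Δφ = +0.6929, Δλ = +0.9180, Δψ = +1.0992, q = Δφ/Δψ = 0.6303 → d_rh = R√(Δφ²+q²Δλ²) = 5747.9 km
Excess = (5747.9 − 5630.9) / 5630.9 = 117.0 / 5630.9 = 2.08% ≈ 2.1%

2.1%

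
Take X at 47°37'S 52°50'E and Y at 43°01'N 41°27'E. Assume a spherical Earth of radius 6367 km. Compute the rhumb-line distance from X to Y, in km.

Rhumb course C = atan2(Δλ, Δψ) with Δψ = ln[tan(π/4+φ₂/2)/tan(π/4+φ₁/2)] = +1.7807, Δλ = -0.1987 → C = 353.63°
d = R·|Δφ| / |cos C| = 6367·1.58185 / 0.99383 = 10134 km

10134 km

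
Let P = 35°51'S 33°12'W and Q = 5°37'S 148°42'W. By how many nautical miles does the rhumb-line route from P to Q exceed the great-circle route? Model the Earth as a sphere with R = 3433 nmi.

225 nmi

Great circle: cos σ = sin φ₁ sin φ₂ + cos φ₁ cos φ₂ cos Δλ,  σ = 1.8650 rad → d_gc = 6402.468 nmi
Rhumb line: Δψ = +0.5729, q = Δφ/Δψ = 0.9211, d_rh = R√(Δφ²+q²Δλ²) = 6626.969 nmi
Excess = 6626.969 − 6402.468 = 224.501 ≈ 225 nmi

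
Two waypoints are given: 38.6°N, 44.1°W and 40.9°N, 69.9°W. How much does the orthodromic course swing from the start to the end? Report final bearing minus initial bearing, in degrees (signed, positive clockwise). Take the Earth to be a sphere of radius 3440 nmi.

-16.7°

Initial bearing θ₁ = atan2(sin Δλ cos φ₂, cos φ₁ sin φ₂ − sin φ₁ cos φ₂ cos Δλ) = 284.84°
Final bearing θ₂ = (initial bearing from the destination back to the start) + 180° = 268.17°
Δθ = θ₂ − θ₁ = -16.7°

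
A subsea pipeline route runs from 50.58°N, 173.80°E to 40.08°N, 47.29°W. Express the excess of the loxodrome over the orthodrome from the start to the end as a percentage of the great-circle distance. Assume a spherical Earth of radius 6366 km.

18.6%

Great circle: σ = 1.4392 rad → d_gc = Rσ = 9162.1 km
Rhumb: Δφ = -0.1833, Δλ = +2.4244, Δψ = -0.2618, q = Δφ/Δψ = 0.7000 → d_rh = R√(Δφ²+q²Δλ²) = 10866.8 km
Excess = (10866.8 − 9162.1) / 9162.1 = 1704.7 / 9162.1 = 18.61% ≈ 18.6%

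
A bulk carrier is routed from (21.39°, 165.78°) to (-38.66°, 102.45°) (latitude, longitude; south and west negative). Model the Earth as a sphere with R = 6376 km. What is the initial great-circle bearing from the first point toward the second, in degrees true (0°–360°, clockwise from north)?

224.5°

θ = atan2( sin Δλ·cos φ₂ ,  cos φ₁ sin φ₂ − sin φ₁ cos φ₂ cos Δλ )
  = atan2(-0.6978, -0.7095) = 224.52°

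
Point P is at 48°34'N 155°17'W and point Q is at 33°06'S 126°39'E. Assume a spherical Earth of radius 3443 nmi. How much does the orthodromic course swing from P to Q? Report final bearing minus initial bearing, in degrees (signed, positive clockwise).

-16.4°

Initial bearing θ₁ = atan2(sin Δλ cos φ₂, cos φ₁ sin φ₂ − sin φ₁ cos φ₂ cos Δλ) = 239.06°
Final bearing θ₂ = (initial bearing from the destination back to the start) + 180° = 222.65°
Δθ = θ₂ − θ₁ = -16.4°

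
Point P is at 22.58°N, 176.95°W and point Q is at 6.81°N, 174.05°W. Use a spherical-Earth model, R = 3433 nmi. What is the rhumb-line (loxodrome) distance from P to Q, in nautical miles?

Δψ = ln[tan(π/4+φ₂/2)/tan(π/4+φ₁/2)] = -0.2856;  Δφ = -0.2752 rad,  Δλ = +0.0506 rad
q = Δφ/Δψ = 0.9638
d = R·√(Δφ² + q²Δλ²) = 3433·0.27953 = 960 nmi

960 nmi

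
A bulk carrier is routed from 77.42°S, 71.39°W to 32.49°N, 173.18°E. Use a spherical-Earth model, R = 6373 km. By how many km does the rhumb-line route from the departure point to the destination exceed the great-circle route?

Great circle: cos σ = sin φ₁ sin φ₂ + cos φ₁ cos φ₂ cos Δλ,  σ = 2.2182 rad → d_gc = 14136.8 km
Rhumb line: Δψ = +2.8054, q = Δφ/Δψ = 0.6838, d_rh = R√(Δφ²+q²Δλ²) = 15051.1 km
Excess = 15051.1 − 14136.8 = 914.3 ≈ 914 km

914 km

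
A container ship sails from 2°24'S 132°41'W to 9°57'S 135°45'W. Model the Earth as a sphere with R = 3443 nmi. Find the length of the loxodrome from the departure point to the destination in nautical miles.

Δψ = ln[tan(π/4+φ₂/2)/tan(π/4+φ₁/2)] = -0.1326;  Δφ = -0.1318 rad,  Δλ = -0.0535 rad
q = Δφ/Δψ = 0.9935
d = R·√(Δφ² + q²Δλ²) = 3443·0.14210 = 489 nmi

489 nmi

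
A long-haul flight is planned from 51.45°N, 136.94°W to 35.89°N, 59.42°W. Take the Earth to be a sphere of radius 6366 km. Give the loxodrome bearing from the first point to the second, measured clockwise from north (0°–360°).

105.6°

Δψ = ln[tan(π/4+φ₂/2)/tan(π/4+φ₁/2)] = -0.3788
Δλ = +1.3530 rad (taken the short way round)
course = atan2(Δλ, Δψ) = 105.64°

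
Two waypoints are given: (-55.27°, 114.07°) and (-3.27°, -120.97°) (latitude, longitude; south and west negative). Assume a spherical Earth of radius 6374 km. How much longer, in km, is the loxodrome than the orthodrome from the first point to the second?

981 km

Great circle: cos σ = sin φ₁ sin φ₂ + cos φ₁ cos φ₂ cos Δλ,  σ = 1.8536 rad → d_gc = 11814.8 km
Rhumb line: Δψ = +1.1054, q = Δφ/Δψ = 0.8211, d_rh = R√(Δφ²+q²Δλ²) = 12796.1 km
Excess = 12796.1 − 11814.8 = 981.3 ≈ 981 km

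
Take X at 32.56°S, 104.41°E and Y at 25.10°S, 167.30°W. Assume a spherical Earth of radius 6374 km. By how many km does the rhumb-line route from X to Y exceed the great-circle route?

Great circle: cos σ = sin φ₁ sin φ₂ + cos φ₁ cos φ₂ cos Δλ,  σ = 1.3170 rad → d_gc = 8394.6 km
Rhumb line: Δψ = +0.1488, q = Δφ/Δψ = 0.8751, d_rh = R√(Δφ²+q²Δλ²) = 8634.8 km
Excess = 8634.8 − 8394.6 = 240.2 ≈ 240 km

240 km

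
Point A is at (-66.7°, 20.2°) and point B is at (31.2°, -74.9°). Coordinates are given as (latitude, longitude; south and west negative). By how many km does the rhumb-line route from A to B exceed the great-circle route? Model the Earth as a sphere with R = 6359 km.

Great circle: cos σ = sin φ₁ sin φ₂ + cos φ₁ cos φ₂ cos Δλ,  σ = 2.1012 rad → d_gc = 13361.3 km
Rhumb line: Δψ = +2.1526, q = Δφ/Δψ = 0.7938, d_rh = R√(Δφ²+q²Δλ²) = 13720.3 km
Excess = 13720.3 − 13361.3 = 359.0 ≈ 359 km

359 km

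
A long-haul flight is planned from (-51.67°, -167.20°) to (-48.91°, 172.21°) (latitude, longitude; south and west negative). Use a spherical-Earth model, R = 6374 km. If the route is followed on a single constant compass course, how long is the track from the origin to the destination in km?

Δψ = ln[tan(π/4+φ₂/2)/tan(π/4+φ₁/2)] = +0.0754;  Δφ = +0.0482 rad,  Δλ = -0.3594 rad
q = Δφ/Δψ = 0.6387
d = R·√(Δφ² + q²Δλ²) = 6374·0.23451 = 1495 km

1495 km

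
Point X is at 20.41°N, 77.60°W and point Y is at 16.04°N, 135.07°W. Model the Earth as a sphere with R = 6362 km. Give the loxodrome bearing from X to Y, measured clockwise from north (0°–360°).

Meridional parts: M(φ₁)=+0.3640, M(φ₂)=+0.2837 → ΔM = -0.0803;  Δλ = -1.0030 rad
tan C = Δλ / ΔM = +12.4876 → C = 265.42°

265.4°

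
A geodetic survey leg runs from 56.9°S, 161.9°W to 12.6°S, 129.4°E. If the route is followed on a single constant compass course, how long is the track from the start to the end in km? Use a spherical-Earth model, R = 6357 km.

7712 km

Δψ = ln[tan(π/4+φ₂/2)/tan(π/4+φ₁/2)] = +0.9918;  Δφ = +0.7732 rad,  Δλ = -1.1990 rad
q = Δφ/Δψ = 0.7796
d = R·√(Δφ² + q²Δλ²) = 6357·1.21310 = 7712 km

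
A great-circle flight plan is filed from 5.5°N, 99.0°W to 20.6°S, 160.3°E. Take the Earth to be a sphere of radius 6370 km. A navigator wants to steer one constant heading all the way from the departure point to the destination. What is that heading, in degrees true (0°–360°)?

Δψ = ln[tan(π/4+φ₂/2)/tan(π/4+φ₁/2)] = -0.4637
Δλ = -1.7575 rad (taken the short way round)
course = atan2(Δλ, Δψ) = 255.22°

255.2°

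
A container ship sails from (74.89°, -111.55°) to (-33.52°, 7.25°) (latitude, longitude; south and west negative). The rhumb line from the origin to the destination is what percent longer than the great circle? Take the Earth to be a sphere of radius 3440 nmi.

6.3%

Great circle: σ = 2.2625 rad → d_gc = Rσ = 7782.9 nmi
Rhumb: Δφ = -1.8921, Δλ = +2.0735, Δψ = -2.6418, q = Δφ/Δψ = 0.7162 → d_rh = R√(Δφ²+q²Δλ²) = 8274.2 nmi
Excess = (8274.2 − 7782.9) / 7782.9 = 491.3 / 7782.9 = 6.31% ≈ 6.3%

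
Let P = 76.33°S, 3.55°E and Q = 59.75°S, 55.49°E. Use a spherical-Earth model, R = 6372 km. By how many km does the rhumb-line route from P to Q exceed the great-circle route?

80 km

Great circle: cos σ = sin φ₁ sin φ₂ + cos φ₁ cos φ₂ cos Δλ,  σ = 0.4208 rad → d_gc = 2681.3 km
Rhumb line: Δψ = +0.8131, q = Δφ/Δψ = 0.3559, d_rh = R√(Δφ²+q²Δλ²) = 2761.5 km
Excess = 2761.5 − 2681.3 = 80.2 ≈ 80 km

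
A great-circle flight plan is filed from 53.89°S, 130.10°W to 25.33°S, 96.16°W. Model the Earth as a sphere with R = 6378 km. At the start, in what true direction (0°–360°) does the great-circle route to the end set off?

N = sin Δλ·cos φ₂ = +0.5046;  D = cos φ₁ sin φ₂ − sin φ₁ cos φ₂ cos Δλ = +0.3537
initial course = atan2(N, D) = 54.98°

55.0°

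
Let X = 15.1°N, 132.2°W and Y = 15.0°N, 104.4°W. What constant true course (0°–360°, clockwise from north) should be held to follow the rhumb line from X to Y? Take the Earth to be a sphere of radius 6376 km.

90.2°

Meridional parts: M(φ₁)=+0.2666, M(φ₂)=+0.2648 → ΔM = -0.0018;  Δλ = +0.4852 rad
tan C = Δλ / ΔM = -268.4644 → C = 90.21°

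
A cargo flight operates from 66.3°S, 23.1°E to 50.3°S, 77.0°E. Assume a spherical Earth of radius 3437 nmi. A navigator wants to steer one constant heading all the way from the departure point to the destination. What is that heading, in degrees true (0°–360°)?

Δψ = ln[tan(π/4+φ₂/2)/tan(π/4+φ₁/2)] = +0.5426
Δλ = +0.9407 rad (taken the short way round)
course = atan2(Δλ, Δψ) = 60.02°

60.0°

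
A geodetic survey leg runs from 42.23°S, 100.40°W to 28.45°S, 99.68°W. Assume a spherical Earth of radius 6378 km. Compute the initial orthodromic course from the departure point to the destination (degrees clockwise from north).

θ = atan2( sin Δλ·cos φ₂ ,  cos φ₁ sin φ₂ − sin φ₁ cos φ₂ cos Δλ )
  = atan2(+0.0110, +0.2381) = 2.66°

2.7°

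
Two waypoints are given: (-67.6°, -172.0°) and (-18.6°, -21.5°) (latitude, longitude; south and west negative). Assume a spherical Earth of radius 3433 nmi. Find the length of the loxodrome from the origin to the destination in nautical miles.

6665 nmi

Rhumb course C = atan2(Δλ, Δψ) with Δψ = ln[tan(π/4+φ₂/2)/tan(π/4+φ₁/2)] = +1.2890, Δλ = +2.6267 → C = 63.86°
d = R·|Δφ| / |cos C| = 3433·0.85521 / 0.44053 = 6665 nmi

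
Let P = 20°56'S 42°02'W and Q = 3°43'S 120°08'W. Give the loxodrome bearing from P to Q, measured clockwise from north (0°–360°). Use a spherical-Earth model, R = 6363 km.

282.8°

Meridional parts: M(φ₁)=-0.3738, M(φ₂)=-0.0649 → ΔM = +0.3089;  Δλ = -1.3631 rad
tan C = Δλ / ΔM = -4.4134 → C = 282.77°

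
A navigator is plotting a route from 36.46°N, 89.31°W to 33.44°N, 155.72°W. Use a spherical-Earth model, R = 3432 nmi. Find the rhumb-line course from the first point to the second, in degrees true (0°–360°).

266.8°

Meridional parts: M(φ₁)=+0.6842, M(φ₂)=+0.6199 → ΔM = -0.0643;  Δλ = -1.1591 rad
tan C = Δλ / ΔM = +18.0201 → C = 266.82°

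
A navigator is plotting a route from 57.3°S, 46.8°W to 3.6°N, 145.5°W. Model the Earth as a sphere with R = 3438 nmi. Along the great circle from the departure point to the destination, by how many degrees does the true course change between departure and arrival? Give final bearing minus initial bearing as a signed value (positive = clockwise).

+62.8°

At departure: θ₁ = atan2(sin Δλ cos φ₂, cos φ₁ sin φ₂ − sin φ₁ cos φ₂ cos Δλ) = 264.61°
At arrival: θ₂ = atan2(sin Δλ cos φ₁, −cos φ₂ sin φ₁ + sin φ₂ cos φ₁ cos Δλ) = 327.39°
Δθ = θ₂ − θ₁ = +62.8°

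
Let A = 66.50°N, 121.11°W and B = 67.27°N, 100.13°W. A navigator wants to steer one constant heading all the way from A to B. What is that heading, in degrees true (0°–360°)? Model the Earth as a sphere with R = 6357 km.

84.7°

Meridional parts: M(φ₁)=+1.5702, M(φ₂)=+1.6045 → ΔM = +0.0342;  Δλ = +0.3662 rad
tan C = Δλ / ΔM = +10.6955 → C = 84.66°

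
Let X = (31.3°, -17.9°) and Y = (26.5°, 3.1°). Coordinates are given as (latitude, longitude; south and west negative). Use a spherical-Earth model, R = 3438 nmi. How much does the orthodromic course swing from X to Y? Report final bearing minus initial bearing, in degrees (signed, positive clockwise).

+10.2°

At departure: θ₁ = atan2(sin Δλ cos φ₂, cos φ₁ sin φ₂ − sin φ₁ cos φ₂ cos Δλ) = 99.35°
At arrival: θ₂ = atan2(sin Δλ cos φ₁, −cos φ₂ sin φ₁ + sin φ₂ cos φ₁ cos Δλ) = 109.59°
Δθ = θ₂ − θ₁ = +10.2°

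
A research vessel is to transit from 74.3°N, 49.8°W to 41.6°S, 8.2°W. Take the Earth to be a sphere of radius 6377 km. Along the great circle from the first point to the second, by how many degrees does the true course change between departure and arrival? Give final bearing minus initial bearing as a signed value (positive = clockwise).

+22.8°

At departure: θ₁ = atan2(sin Δλ cos φ₂, cos φ₁ sin φ₂ − sin φ₁ cos φ₂ cos Δλ) = 145.34°
At arrival: θ₂ = atan2(sin Δλ cos φ₁, −cos φ₂ sin φ₁ + sin φ₂ cos φ₁ cos Δλ) = 168.12°
Δθ = θ₂ − θ₁ = +22.8°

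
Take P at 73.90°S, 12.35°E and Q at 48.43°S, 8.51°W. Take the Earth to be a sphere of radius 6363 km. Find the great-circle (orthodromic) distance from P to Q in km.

Haversine: a = sin²(Δφ/2)+cos φ₁ cos φ₂ sin²(Δλ/2) = 0.05463;  σ = 2·atan2(√a,√(1−a))
σ = 27.032° → d = Rσ = 6363·0.47180 = 3002 km

3002 km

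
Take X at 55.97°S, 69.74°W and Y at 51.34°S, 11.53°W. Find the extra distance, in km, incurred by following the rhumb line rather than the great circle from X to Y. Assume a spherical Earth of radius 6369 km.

Great circle: cos σ = sin φ₁ sin φ₂ + cos φ₁ cos φ₂ cos Δλ,  σ = 0.5893 rad → d_gc = 3753.5 km
Rhumb line: Δψ = +0.1365, q = Δφ/Δψ = 0.5919, d_rh = R√(Δφ²+q²Δλ²) = 3864.3 km
Excess = 3864.3 − 3753.5 = 110.8 ≈ 111 km

111 km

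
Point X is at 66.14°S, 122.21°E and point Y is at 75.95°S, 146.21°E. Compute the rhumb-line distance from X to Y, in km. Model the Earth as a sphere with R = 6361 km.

1379 km

Rhumb course C = atan2(Δλ, Δψ) with Δψ = ln[tan(π/4+φ₂/2)/tan(π/4+φ₁/2)] = -0.5392, Δλ = +0.4189 → C = 142.16°
d = R·|Δφ| / |cos C| = 6361·0.17122 / 0.78968 = 1379 km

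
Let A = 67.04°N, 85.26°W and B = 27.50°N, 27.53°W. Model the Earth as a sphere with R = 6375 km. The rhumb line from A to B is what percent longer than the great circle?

Great circle: σ = 0.9149 rad → d_gc = Rσ = 5832.2 km
Rhumb: Δφ = -0.6901, Δλ = +1.0076, Δψ = -1.0946, q = Δφ/Δψ = 0.6305 → d_rh = R√(Δφ²+q²Δλ²) = 5979.6 km
Excess = (5979.6 − 5832.2) / 5832.2 = 147.4 / 5832.2 = 2.53% ≈ 2.5%

2.5%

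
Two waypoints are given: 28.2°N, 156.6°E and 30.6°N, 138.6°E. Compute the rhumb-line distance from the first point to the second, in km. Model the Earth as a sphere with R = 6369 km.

Δψ = ln[tan(π/4+φ₂/2)/tan(π/4+φ₁/2)] = +0.0481;  Δφ = +0.0419 rad,  Δλ = -0.3142 rad
q = Δφ/Δψ = 0.8711
d = R·√(Δφ² + q²Δλ²) = 6369·0.27685 = 1763 km

1763 km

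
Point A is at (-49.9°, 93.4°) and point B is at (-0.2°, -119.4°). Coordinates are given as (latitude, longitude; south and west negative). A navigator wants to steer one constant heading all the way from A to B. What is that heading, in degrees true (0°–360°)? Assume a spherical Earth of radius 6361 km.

Meridional parts: M(φ₁)=-1.0080, M(φ₂)=-0.0035 → ΔM = +1.0045;  Δλ = +2.5691 rad
tan C = Δλ / ΔM = +2.5577 → C = 68.65°

68.6°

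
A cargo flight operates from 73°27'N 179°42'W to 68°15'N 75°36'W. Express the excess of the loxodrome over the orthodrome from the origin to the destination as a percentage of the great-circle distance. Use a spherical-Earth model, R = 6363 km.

13.8%

Great circle: σ = 0.5264 rad → d_gc = Rσ = 3349.6 km
Rhumb: Δφ = -0.0908, Δλ = +1.8169, Δψ = -0.2784, q = Δφ/Δψ = 0.3261 → d_rh = R√(Δφ²+q²Δλ²) = 3813.4 km
Excess = (3813.4 − 3349.6) / 3349.6 = 463.8 / 3349.6 = 13.846% ≈ 13.8%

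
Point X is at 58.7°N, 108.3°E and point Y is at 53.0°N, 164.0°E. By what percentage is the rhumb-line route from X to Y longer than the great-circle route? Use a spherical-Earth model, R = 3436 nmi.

2.8%

Great circle: σ = 0.5383 rad → d_gc = Rσ = 1849.5 nmi
Rhumb: Δφ = -0.0995, Δλ = +0.9721, Δψ = -0.1776, q = Δφ/Δψ = 0.5601 → d_rh = R√(Δφ²+q²Δλ²) = 1901.9 nmi
Excess = (1901.9 − 1849.5) / 1849.5 = 52.4 / 1849.5 = 2.83% ≈ 2.8%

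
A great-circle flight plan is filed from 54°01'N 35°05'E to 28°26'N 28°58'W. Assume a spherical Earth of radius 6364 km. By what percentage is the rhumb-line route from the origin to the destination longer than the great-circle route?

2.5%

Great circle: σ = 0.9130 rad → d_gc = Rσ = 5810.3 km
Rhumb: Δφ = -0.4465, Δλ = -1.1179, Δψ = -0.6067, q = Δφ/Δψ = 0.7360 → d_rh = R√(Δφ²+q²Δλ²) = 5957.3 km
Excess = (5957.3 − 5810.3) / 5810.3 = 147.0 / 5810.3 = 2.53% ≈ 2.5%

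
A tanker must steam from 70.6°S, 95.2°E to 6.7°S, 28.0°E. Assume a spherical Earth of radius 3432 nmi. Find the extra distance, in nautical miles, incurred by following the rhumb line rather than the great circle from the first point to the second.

130 nmi

Great circle: cos σ = sin φ₁ sin φ₂ + cos φ₁ cos φ₂ cos Δλ,  σ = 1.3306 rad → d_gc = 4566.6 nmi
Rhumb line: Δψ = +1.6493, q = Δφ/Δψ = 0.6762, d_rh = R√(Δφ²+q²Δλ²) = 4696.7 nmi
Excess = 4696.7 − 4566.6 = 130.1 ≈ 130 nmi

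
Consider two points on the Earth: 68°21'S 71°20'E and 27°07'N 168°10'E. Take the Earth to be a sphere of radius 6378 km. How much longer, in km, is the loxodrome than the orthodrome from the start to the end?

Great circle: cos σ = sin φ₁ sin φ₂ + cos φ₁ cos φ₂ cos Δλ,  σ = 2.0519 rad → d_gc = 13086.8 km
Rhumb line: Δψ = +2.1464, q = Δφ/Δψ = 0.7763, d_rh = R√(Δφ²+q²Δλ²) = 13526.1 km
Excess = 13526.1 − 13086.8 = 439.3 ≈ 439 km

439 km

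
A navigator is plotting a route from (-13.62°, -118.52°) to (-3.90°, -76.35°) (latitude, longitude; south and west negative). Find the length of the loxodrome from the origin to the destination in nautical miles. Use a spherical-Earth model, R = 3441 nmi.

2567 nmi

Δψ = ln[tan(π/4+φ₂/2)/tan(π/4+φ₁/2)] = +0.1719;  Δφ = +0.1696 rad,  Δλ = +0.7360 rad
q = Δφ/Δψ = 0.9871
d = R·√(Δφ² + q²Δλ²) = 3441·0.74605 = 2567 nmi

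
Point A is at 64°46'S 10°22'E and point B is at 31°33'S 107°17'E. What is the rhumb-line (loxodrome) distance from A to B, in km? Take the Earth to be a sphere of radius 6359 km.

Rhumb course C = atan2(Δλ, Δψ) with Δψ = ln[tan(π/4+φ₂/2)/tan(π/4+φ₁/2)] = +0.9161, Δλ = +1.6915 → C = 61.56°
d = R·|Δφ| / |cos C| = 6359·0.57974 / 0.47621 = 7741 km

7741 km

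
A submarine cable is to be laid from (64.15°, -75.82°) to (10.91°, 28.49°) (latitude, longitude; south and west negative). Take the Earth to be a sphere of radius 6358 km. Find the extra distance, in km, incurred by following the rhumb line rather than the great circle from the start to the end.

694 km

Great circle: cos σ = sin φ₁ sin φ₂ + cos φ₁ cos φ₂ cos Δλ,  σ = 1.5062 rad → d_gc = 9576.70 km
Rhumb line: Δψ = -1.2803, q = Δφ/Δψ = 0.7258, d_rh = R√(Δφ²+q²Δλ²) = 10270.21 km
Excess = 10270.21 − 9576.70 = 693.51 ≈ 694 km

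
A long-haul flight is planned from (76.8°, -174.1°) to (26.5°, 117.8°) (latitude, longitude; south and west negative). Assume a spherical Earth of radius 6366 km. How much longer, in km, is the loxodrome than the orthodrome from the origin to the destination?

Great circle: cos σ = sin φ₁ sin φ₂ + cos φ₁ cos φ₂ cos Δλ,  σ = 1.0349 rad → d_gc = 6588.0 km
Rhumb line: Δψ = -1.6768, q = Δφ/Δψ = 0.5236, d_rh = R√(Δφ²+q²Δλ²) = 6850.4 km
Excess = 6850.4 − 6588.0 = 262.4 ≈ 262 km

262 km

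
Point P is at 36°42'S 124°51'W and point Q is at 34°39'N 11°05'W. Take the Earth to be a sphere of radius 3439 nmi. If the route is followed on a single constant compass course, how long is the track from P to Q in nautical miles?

7676 nmi

Rhumb course C = atan2(Δλ, Δψ) with Δψ = ln[tan(π/4+φ₂/2)/tan(π/4+φ₁/2)] = +1.3348, Δλ = +1.9856 → C = 56.09°
d = R·|Δφ| / |cos C| = 3439·1.24529 / 0.55791 = 7676 nmi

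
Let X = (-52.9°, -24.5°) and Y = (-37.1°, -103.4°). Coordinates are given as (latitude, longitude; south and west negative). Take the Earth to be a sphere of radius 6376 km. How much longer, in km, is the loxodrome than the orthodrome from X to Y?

276 km

Great circle: cos σ = sin φ₁ sin φ₂ + cos φ₁ cos φ₂ cos Δλ,  σ = 0.9597 rad → d_gc = 6119.3 km
Rhumb line: Δψ = +0.3938, q = Δφ/Δψ = 0.7003, d_rh = R√(Δφ²+q²Δλ²) = 6395.4 km
Excess = 6395.4 − 6119.3 = 276.1 ≈ 276 km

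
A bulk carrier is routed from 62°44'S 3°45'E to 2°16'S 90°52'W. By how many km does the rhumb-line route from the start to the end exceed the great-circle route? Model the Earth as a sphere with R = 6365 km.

Great circle: cos σ = sin φ₁ sin φ₂ + cos φ₁ cos φ₂ cos Δλ,  σ = 1.5725 rad → d_gc = 10008.9 km
Rhumb line: Δψ = +1.3770, q = Δφ/Δψ = 0.7664, d_rh = R√(Δφ²+q²Δλ²) = 10488.8 km
Excess = 10488.8 − 10008.9 = 479.9 ≈ 480 km

480 km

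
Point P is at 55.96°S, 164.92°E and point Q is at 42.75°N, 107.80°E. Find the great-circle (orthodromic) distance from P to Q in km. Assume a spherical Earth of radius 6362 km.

12196 km

Haversine: a = sin²(Δφ/2)+cos φ₁ cos φ₂ sin²(Δλ/2) = 0.66967;  σ = 2·atan2(√a,√(1−a))
σ = 109.836° → d = Rσ = 6362·1.91700 = 12196 km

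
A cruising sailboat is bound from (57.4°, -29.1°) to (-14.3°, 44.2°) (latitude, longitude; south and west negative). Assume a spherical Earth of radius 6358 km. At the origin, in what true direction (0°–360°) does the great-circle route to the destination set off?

θ = atan2( sin Δλ·cos φ₂ ,  cos φ₁ sin φ₂ − sin φ₁ cos φ₂ cos Δλ )
  = atan2(+0.9281, -0.3677) = 111.61°

111.6°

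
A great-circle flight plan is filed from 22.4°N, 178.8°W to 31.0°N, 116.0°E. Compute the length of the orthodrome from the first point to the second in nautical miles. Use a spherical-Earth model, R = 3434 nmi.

cos σ = sin φ₁ sin φ₂ + cos φ₁ cos φ₂ cos Δλ
      = sin(22.40°)sin(31.00°) + cos(22.40°)cos(31.00°)cos(-65.20°) = 0.5287
σ = 58.084° → d = Rσ = 3434·1.01375 = 3481 nmi

3481 nmi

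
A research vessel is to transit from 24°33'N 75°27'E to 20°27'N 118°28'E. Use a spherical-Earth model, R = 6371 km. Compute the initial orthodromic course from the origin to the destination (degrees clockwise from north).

θ = atan2( sin Δλ·cos φ₂ ,  cos φ₁ sin φ₂ − sin φ₁ cos φ₂ cos Δλ )
  = atan2(+0.6392, +0.0332) = 87.03°

87.0°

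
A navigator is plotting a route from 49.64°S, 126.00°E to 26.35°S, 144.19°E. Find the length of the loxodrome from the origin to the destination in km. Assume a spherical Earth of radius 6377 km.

3031 km

Δψ = ln[tan(π/4+φ₂/2)/tan(π/4+φ₁/2)] = +0.5239;  Δφ = +0.4065 rad,  Δλ = +0.3175 rad
q = Δφ/Δψ = 0.7758
d = R·√(Δφ² + q²Δλ²) = 6377·0.47529 = 3031 km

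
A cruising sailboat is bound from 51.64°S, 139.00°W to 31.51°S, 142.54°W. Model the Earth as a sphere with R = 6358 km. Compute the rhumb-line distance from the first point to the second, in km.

Δψ = ln[tan(π/4+φ₂/2)/tan(π/4+φ₁/2)] = +0.4760;  Δφ = +0.3513 rad,  Δλ = -0.0618 rad
q = Δφ/Δψ = 0.7381
d = R·√(Δφ² + q²Δλ²) = 6358·0.35428 = 2253 km

2253 km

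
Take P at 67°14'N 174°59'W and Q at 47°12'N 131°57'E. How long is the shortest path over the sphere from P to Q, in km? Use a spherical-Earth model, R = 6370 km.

Haversine: a = sin²(Δφ/2)+cos φ₁ cos φ₂ sin²(Δλ/2) = 0.08272;  σ = 2·atan2(√a,√(1−a))
σ = 33.431° → d = Rσ = 6370·0.58347 = 3717 km

3717 km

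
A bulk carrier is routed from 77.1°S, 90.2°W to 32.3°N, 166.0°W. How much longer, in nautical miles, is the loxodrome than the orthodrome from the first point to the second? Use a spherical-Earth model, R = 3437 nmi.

171 nmi

Great circle: cos σ = sin φ₁ sin φ₂ + cos φ₁ cos φ₂ cos Δλ,  σ = 2.0653 rad → d_gc = 7098.4 nmi
Rhumb line: Δψ = +2.7761, q = Δφ/Δψ = 0.6878, d_rh = R√(Δφ²+q²Δλ²) = 7269.7 nmi
Excess = 7269.7 − 7098.4 = 171.3 ≈ 171 nmi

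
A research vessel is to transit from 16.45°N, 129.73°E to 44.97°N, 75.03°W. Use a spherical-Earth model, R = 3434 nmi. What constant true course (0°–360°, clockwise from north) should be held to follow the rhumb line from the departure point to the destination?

77.7°

Δψ = ln[tan(π/4+φ₂/2)/tan(π/4+φ₁/2)] = +0.5895
Δλ = +2.7094 rad (taken the short way round)
course = atan2(Δλ, Δψ) = 77.73°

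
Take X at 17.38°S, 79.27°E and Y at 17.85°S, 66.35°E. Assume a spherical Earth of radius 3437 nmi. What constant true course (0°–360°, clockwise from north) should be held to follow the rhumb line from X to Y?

267.8°

Δψ = ln[tan(π/4+φ₂/2)/tan(π/4+φ₁/2)] = -0.0086
Δλ = -0.2255 rad (taken the short way round)
course = atan2(Δλ, Δψ) = 267.81°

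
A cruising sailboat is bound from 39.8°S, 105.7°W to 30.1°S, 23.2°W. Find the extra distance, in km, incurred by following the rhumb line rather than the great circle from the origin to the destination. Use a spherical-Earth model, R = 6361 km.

Great circle: cos σ = sin φ₁ sin φ₂ + cos φ₁ cos φ₂ cos Δλ,  σ = 1.1508 rad → d_gc = 7320.08 km
Rhumb line: Δψ = +0.2070, q = Δφ/Δψ = 0.8177, d_rh = R√(Δφ²+q²Δλ²) = 7566.61 km
Excess = 7566.61 − 7320.08 = 246.53 ≈ 247 km

247 km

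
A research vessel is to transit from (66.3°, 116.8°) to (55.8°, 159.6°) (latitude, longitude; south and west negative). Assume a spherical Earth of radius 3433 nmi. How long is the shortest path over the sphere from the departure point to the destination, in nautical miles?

1355 nmi

cos σ = sin φ₁ sin φ₂ + cos φ₁ cos φ₂ cos Δλ
      = sin(66.30°)sin(55.80°) + cos(66.30°)cos(55.80°)cos(42.80°) = 0.9231
σ = 22.617° → d = Rσ = 3433·0.39474 = 1355 nmi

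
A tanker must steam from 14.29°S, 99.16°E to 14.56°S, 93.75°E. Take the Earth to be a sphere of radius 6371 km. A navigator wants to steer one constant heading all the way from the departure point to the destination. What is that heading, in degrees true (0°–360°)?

Δψ = ln[tan(π/4+φ₂/2)/tan(π/4+φ₁/2)] = -0.0049
Δλ = -0.0944 rad (taken the short way round)
course = atan2(Δλ, Δψ) = 267.05°

267.1°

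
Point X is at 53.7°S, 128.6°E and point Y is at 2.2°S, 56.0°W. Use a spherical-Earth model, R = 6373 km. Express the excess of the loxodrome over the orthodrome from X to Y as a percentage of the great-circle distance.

25.2%

Great circle: σ = 2.1637 rad → d_gc = Rσ = 13789.0 km
Rhumb: Δφ = +0.8988, Δλ = +3.0613, Δψ = +1.0769, q = Δφ/Δψ = 0.8347 → d_rh = R√(Δφ²+q²Δλ²) = 17262.2 km
Excess = (17262.2 − 13789.0) / 13789.0 = 3473.2 / 13789.0 = 25.19% ≈ 25.2%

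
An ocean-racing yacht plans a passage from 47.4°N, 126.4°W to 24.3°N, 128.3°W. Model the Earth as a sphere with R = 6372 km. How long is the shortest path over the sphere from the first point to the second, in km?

cos σ = sin φ₁ sin φ₂ + cos φ₁ cos φ₂ cos Δλ
      = sin(47.40°)sin(24.30°) + cos(47.40°)cos(24.30°)cos(-1.90°) = 0.9195
σ = 23.149° → d = Rσ = 6372·0.40403 = 2575 km

2575 km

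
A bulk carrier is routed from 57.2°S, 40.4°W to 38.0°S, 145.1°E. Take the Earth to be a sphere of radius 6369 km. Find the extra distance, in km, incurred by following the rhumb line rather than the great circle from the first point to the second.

3631 km

Great circle: cos σ = sin φ₁ sin φ₂ + cos φ₁ cos φ₂ cos Δλ,  σ = 1.4781 rad → d_gc = 9413.8 km
Rhumb line: Δψ = +0.5051, q = Δφ/Δψ = 0.6634, d_rh = R√(Δφ²+q²Δλ²) = 13044.5 km
Excess = 13044.5 − 9413.8 = 3630.7 ≈ 3631 km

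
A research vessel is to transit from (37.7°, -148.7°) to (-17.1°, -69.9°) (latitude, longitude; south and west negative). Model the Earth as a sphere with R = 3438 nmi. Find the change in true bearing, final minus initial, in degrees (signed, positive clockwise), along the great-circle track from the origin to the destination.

Initial bearing θ₁ = atan2(sin Δλ cos φ₂, cos φ₁ sin φ₂ − sin φ₁ cos φ₂ cos Δλ) = 110.27°
Final bearing θ₂ = (initial bearing from the destination back to the start) + 180° = 129.05°
Δθ = θ₂ − θ₁ = +18.8°

+18.8°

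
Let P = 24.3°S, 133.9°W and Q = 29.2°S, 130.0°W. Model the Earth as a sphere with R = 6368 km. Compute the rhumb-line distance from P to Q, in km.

668 km

Δψ = ln[tan(π/4+φ₂/2)/tan(π/4+φ₁/2)] = -0.0958;  Δφ = -0.0855 rad,  Δλ = +0.0681 rad
q = Δφ/Δψ = 0.8926
d = R·√(Δφ² + q²Δλ²) = 6368·0.10490 = 668 km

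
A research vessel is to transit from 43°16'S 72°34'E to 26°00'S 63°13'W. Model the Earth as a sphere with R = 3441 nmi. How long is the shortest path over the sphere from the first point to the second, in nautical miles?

cos σ = sin φ₁ sin φ₂ + cos φ₁ cos φ₂ cos Δλ
      = sin(-43.27°)sin(-26.00°) + cos(-43.27°)cos(-26.00°)cos(-135.78°) = -0.1686
σ = 99.707° → d = Rσ = 3441·1.74022 = 5988 nmi

5988 nmi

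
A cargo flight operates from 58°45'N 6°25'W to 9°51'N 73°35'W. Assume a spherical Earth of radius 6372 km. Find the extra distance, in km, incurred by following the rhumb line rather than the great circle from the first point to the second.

Great circle: cos σ = sin φ₁ sin φ₂ + cos φ₁ cos φ₂ cos Δλ,  σ = 1.2190 rad → d_gc = 7767.4 km
Rhumb line: Δψ = -1.1014, q = Δφ/Δψ = 0.7749, d_rh = R√(Δφ²+q²Δλ²) = 7942.4 km
Excess = 7942.4 − 7767.4 = 175.0 ≈ 175 km

175 km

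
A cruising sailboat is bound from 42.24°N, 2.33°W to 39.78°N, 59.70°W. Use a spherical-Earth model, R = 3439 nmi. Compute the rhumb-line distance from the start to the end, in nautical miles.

2602 nmi

Rhumb course C = atan2(Δλ, Δψ) with Δψ = ln[tan(π/4+φ₂/2)/tan(π/4+φ₁/2)] = -0.0569, Δλ = -1.0013 → C = 266.75°
d = R·|Δφ| / |cos C| = 3439·0.04294 / 0.05674 = 2602 nmi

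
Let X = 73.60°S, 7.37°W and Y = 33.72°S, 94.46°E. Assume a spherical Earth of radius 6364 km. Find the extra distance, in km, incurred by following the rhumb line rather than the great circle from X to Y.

Great circle: cos σ = sin φ₁ sin φ₂ + cos φ₁ cos φ₂ cos Δλ,  σ = 1.0651 rad → d_gc = 6778.4 km
Rhumb line: Δψ = +1.3115, q = Δφ/Δψ = 0.5307, d_rh = R√(Δφ²+q²Δλ²) = 7460.3 km
Excess = 7460.3 − 6778.4 = 681.9 ≈ 682 km

682 km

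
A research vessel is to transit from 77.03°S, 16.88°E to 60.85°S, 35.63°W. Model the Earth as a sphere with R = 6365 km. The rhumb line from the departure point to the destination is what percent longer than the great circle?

Great circle: σ = 0.4088 rad → d_gc = Rσ = 2601.9 km
Rhumb: Δφ = +0.2824, Δλ = -0.9165, Δψ = +0.8274, q = Δφ/Δψ = 0.3413 → d_rh = R√(Δφ²+q²Δλ²) = 2682.2 km
Excess = (2682.2 − 2601.9) / 2601.9 = 80.3 / 2601.9 = 3.09% ≈ 3.1%

3.1%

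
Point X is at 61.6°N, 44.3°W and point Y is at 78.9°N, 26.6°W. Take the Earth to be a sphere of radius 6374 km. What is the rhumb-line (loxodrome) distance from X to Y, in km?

2022 km

Δψ = ln[tan(π/4+φ₂/2)/tan(π/4+φ₁/2)] = +0.9571;  Δφ = +0.3019 rad,  Δλ = +0.3089 rad
q = Δφ/Δψ = 0.3155
d = R·√(Δφ² + q²Δλ²) = 6374·0.31728 = 2022 km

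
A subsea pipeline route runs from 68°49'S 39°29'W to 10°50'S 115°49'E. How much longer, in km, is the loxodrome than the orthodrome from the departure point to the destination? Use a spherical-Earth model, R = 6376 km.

Great circle: cos σ = sin φ₁ sin φ₂ + cos φ₁ cos φ₂ cos Δλ,  σ = 1.7185 rad → d_gc = 10957.3 km
Rhumb line: Δψ = +1.4865, q = Δφ/Δψ = 0.6808, d_rh = R√(Δφ²+q²Δλ²) = 13419.0 km
Excess = 13419.0 − 10957.3 = 2461.7 ≈ 2462 km

2462 km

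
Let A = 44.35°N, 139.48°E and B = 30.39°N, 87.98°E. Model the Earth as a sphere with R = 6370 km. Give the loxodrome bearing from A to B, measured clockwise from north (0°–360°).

251.1°

Δψ = ln[tan(π/4+φ₂/2)/tan(π/4+φ₁/2)] = -0.3082
Δλ = -0.8988 rad (taken the short way round)
course = atan2(Δλ, Δψ) = 251.07°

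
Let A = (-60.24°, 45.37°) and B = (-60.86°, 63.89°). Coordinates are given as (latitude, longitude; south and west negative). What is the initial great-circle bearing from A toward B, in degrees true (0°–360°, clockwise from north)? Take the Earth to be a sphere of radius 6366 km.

101.9°

θ = atan2( sin Δλ·cos φ₂ ,  cos φ₁ sin φ₂ − sin φ₁ cos φ₂ cos Δλ )
  = atan2(+0.1547, -0.0327) = 101.94°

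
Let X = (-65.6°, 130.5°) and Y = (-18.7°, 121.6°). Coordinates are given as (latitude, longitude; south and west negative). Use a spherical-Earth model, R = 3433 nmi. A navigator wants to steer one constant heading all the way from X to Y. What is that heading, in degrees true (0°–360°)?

352.6°

Δψ = ln[tan(π/4+φ₂/2)/tan(π/4+φ₁/2)] = +1.1992
Δλ = -0.1553 rad (taken the short way round)
course = atan2(Δλ, Δψ) = 352.62°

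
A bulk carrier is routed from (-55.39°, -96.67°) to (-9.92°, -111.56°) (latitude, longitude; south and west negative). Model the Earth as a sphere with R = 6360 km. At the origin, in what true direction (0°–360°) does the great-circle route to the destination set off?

N = sin Δλ·cos φ₂ = -0.2531;  D = cos φ₁ sin φ₂ − sin φ₁ cos φ₂ cos Δλ = +0.6857
initial course = atan2(N, D) = 339.74°

339.7°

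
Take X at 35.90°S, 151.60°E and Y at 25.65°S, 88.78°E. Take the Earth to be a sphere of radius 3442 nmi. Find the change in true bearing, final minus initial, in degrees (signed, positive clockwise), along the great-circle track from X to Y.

At departure: θ₁ = atan2(sin Δλ cos φ₂, cos φ₁ sin φ₂ − sin φ₁ cos φ₂ cos Δλ) = 262.25°
At arrival: θ₂ = atan2(sin Δλ cos φ₁, −cos φ₂ sin φ₁ + sin φ₂ cos φ₁ cos Δλ) = 297.08°
Δθ = θ₂ − θ₁ = +34.8°

+34.8°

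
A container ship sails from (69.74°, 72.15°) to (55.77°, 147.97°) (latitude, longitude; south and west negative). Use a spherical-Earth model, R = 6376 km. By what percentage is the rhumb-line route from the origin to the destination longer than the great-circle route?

6.2%

Great circle: σ = 0.6035 rad → d_gc = Rσ = 3848.0 km
Rhumb: Δφ = -0.2438, Δλ = +1.3233, Δψ = -0.5443, q = Δφ/Δψ = 0.4479 → d_rh = R√(Δφ²+q²Δλ²) = 4086.6 km
Excess = (4086.6 − 3848.0) / 3848.0 = 238.6 / 3848.0 = 6.20% ≈ 6.2%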